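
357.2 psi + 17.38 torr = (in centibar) 2465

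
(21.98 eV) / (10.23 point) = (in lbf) 2.194e-16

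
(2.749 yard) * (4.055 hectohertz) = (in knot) 1981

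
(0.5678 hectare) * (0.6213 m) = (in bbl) 2.219e+04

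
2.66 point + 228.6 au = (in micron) 3.42e+19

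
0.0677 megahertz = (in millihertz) 6.77e+07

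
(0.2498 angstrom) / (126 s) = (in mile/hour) 4.435e-13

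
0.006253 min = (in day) 4.342e-06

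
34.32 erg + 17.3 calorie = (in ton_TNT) 1.73e-08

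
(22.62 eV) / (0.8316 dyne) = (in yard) 4.766e-13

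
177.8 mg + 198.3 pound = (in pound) 198.3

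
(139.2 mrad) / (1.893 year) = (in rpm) 2.227e-08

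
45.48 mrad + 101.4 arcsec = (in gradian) 2.927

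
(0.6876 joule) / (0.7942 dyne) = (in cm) 8.658e+06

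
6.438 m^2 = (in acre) 0.001591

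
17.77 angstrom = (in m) 1.777e-09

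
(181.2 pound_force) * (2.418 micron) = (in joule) 0.001949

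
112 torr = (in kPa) 14.93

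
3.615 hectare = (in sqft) 3.891e+05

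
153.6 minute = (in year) 0.0002922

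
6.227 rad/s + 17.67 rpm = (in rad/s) 8.077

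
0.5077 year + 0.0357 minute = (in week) 26.47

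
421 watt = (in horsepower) 0.5646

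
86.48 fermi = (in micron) 8.648e-08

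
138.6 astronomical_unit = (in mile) 1.288e+10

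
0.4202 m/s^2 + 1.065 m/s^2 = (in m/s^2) 1.485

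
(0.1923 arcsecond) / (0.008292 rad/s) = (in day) 1.301e-09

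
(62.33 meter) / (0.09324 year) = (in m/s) 2.12e-05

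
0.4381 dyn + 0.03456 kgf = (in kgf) 0.03456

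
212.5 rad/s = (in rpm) 2029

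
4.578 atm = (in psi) 67.28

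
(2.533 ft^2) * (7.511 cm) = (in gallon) 4.669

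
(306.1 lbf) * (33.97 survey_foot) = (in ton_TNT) 3.37e-06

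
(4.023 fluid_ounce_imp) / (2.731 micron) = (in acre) 0.01034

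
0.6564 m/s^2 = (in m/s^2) 0.6564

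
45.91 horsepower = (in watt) 3.424e+04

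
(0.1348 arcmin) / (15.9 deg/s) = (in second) 0.0001413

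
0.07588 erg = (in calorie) 1.814e-09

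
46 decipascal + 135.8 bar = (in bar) 135.8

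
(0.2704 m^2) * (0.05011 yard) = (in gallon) 3.273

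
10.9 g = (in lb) 0.02403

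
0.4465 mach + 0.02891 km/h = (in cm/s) 1.52e+04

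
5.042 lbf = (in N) 22.43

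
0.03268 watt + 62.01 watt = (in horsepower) 0.0832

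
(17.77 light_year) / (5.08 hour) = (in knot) 1.787e+13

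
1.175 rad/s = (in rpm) 11.22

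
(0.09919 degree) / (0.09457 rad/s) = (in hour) 5.085e-06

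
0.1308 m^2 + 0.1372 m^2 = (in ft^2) 2.885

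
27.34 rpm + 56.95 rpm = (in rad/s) 8.827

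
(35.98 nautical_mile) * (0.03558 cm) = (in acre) 0.005859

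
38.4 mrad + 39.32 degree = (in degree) 41.52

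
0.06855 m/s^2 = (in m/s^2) 0.06855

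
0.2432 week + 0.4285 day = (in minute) 3068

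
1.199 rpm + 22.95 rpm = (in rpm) 24.15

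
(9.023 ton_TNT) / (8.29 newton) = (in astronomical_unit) 0.03044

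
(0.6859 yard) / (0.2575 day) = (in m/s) 2.819e-05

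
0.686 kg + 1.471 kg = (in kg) 2.157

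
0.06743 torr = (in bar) 8.99e-05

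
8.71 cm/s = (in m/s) 0.0871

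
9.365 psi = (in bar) 0.6457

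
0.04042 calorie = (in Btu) 0.0001603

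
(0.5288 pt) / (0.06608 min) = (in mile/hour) 0.0001053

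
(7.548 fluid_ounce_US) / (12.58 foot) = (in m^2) 5.822e-05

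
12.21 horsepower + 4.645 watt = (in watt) 9110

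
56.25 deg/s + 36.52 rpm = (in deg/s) 275.4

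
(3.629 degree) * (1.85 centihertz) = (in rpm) 0.01119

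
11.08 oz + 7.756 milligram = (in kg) 0.3141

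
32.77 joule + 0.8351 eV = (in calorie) 7.832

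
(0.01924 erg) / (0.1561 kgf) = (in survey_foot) 4.123e-09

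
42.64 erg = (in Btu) 4.041e-09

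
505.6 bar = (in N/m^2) 5.056e+07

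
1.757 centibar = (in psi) 0.2548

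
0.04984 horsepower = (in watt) 37.17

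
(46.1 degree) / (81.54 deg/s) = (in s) 0.5654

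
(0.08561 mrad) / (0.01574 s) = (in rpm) 0.05194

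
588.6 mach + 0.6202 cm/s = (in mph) 4.483e+05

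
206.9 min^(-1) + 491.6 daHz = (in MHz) 0.004919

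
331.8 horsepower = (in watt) 2.474e+05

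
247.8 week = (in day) 1735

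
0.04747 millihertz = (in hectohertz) 4.747e-07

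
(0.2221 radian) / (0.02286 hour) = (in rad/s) 0.002699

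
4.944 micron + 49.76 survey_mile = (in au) 5.353e-07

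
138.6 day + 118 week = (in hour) 2.315e+04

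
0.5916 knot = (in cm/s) 30.43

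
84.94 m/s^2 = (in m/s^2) 84.94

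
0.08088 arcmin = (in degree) 0.001348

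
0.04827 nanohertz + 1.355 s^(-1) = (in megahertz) 1.355e-06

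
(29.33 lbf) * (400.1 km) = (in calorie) 1.248e+07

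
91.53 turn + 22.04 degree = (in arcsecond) 1.187e+08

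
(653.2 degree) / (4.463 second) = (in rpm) 24.39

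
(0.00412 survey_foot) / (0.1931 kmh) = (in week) 3.871e-08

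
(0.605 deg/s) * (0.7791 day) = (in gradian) 4.525e+04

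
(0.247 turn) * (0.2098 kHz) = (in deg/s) 1.866e+04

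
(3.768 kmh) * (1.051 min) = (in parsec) 2.139e-15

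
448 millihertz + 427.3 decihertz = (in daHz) 4.318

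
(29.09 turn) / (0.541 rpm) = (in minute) 53.77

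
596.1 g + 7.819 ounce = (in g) 817.8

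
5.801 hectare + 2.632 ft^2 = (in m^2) 5.801e+04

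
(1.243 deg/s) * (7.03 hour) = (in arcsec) 1.132e+08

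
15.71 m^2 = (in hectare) 0.001571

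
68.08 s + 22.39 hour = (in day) 0.9337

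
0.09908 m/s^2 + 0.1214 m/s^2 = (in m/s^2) 0.2205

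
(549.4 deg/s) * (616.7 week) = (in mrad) 3.576e+12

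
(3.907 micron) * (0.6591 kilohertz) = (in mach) 7.563e-06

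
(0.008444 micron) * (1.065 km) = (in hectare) 8.993e-10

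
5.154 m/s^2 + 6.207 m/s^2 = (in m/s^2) 11.36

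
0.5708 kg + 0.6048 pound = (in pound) 1.863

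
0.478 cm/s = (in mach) 1.404e-05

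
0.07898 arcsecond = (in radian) 3.829e-07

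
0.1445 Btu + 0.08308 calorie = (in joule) 152.8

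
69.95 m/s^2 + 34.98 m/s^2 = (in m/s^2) 104.9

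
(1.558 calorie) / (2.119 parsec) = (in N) 9.97e-17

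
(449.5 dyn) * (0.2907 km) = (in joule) 1.307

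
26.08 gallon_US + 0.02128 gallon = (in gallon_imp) 21.73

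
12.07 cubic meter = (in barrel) 75.92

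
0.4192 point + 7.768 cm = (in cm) 7.783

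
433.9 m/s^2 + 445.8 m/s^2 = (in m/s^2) 879.7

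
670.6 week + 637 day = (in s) 4.606e+08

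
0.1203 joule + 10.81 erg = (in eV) 7.509e+17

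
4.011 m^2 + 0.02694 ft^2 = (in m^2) 4.014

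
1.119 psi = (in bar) 0.07715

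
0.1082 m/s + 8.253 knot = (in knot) 8.463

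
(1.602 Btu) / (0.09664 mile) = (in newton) 10.87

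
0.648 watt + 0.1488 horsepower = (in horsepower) 0.1497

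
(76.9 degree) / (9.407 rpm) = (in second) 1.362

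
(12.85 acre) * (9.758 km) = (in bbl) 3.192e+09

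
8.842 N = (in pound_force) 1.988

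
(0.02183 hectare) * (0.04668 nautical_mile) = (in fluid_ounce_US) 6.381e+08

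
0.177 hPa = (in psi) 0.002567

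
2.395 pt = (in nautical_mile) 4.562e-07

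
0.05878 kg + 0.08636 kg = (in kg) 0.1451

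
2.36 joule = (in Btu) 0.002237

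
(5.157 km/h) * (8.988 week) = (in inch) 3.066e+08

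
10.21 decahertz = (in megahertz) 0.0001021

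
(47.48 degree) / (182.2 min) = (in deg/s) 0.004343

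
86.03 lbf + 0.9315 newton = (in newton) 383.6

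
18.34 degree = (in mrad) 320.1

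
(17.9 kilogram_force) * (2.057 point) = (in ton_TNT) 3.045e-11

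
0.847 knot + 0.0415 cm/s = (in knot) 0.8478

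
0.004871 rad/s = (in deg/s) 0.2791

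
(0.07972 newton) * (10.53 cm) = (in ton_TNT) 2.006e-12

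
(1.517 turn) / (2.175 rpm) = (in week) 6.919e-05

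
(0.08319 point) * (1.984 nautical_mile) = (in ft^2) 1.161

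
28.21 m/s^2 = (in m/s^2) 28.21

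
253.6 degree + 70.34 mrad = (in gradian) 286.3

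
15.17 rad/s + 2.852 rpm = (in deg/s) 886.3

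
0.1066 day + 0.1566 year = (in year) 0.1569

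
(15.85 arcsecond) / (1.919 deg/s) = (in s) 0.002294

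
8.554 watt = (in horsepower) 0.01147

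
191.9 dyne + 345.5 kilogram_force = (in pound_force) 761.7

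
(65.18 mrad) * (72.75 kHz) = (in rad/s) 4742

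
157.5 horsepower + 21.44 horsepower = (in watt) 1.334e+05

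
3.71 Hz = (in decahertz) 0.371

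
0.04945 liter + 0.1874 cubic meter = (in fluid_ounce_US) 6338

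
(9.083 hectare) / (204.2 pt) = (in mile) 783.5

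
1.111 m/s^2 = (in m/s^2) 1.111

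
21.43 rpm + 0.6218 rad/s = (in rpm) 27.37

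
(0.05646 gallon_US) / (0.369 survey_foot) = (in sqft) 0.02045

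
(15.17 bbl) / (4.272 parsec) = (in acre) 4.521e-21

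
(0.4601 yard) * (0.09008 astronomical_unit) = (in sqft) 6.103e+10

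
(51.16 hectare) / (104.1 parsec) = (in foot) 5.225e-13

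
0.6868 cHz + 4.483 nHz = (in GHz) 6.868e-12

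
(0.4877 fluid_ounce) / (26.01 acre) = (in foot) 4.496e-10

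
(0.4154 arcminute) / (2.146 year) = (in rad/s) 1.785e-12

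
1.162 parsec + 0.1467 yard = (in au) 2.397e+05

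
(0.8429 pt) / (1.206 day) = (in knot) 5.547e-09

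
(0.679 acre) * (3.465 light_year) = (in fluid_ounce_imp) 3.17e+24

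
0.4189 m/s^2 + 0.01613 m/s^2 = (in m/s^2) 0.435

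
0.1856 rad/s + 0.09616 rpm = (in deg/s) 11.21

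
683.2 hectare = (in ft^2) 7.354e+07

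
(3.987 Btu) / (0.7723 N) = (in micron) 5.447e+09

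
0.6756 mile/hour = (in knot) 0.5871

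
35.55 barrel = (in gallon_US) 1493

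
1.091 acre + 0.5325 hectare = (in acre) 2.407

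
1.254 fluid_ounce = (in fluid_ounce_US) 1.254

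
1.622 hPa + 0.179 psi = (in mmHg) 10.47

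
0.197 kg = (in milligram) 1.97e+05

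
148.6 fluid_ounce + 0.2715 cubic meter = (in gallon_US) 72.88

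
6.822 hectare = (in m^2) 6.822e+04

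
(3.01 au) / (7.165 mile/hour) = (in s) 1.406e+11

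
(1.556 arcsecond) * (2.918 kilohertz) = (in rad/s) 0.02201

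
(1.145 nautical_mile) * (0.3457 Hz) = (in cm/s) 7.331e+04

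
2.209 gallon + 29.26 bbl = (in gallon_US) 1231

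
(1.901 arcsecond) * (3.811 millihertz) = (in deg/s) 2.012e-06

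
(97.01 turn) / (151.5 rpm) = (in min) 0.6403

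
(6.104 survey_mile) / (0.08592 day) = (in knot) 2.572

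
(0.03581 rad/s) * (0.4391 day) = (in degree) 7.784e+04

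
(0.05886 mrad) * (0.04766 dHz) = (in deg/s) 1.607e-05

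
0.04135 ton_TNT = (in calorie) 4.135e+07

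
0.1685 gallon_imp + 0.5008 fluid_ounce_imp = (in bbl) 0.004908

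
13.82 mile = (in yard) 2.432e+04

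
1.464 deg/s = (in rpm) 0.244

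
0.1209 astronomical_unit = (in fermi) 1.809e+25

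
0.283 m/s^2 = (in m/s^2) 0.283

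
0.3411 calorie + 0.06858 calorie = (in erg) 1.714e+07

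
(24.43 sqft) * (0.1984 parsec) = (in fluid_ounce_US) 4.698e+20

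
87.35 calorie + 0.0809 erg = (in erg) 3.655e+09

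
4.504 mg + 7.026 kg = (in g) 7026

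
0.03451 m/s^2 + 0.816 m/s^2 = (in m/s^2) 0.8505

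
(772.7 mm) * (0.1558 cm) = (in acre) 2.975e-07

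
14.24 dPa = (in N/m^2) 1.424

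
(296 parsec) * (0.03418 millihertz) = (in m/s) 3.122e+14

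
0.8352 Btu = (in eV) 5.5e+21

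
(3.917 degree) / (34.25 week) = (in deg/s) 1.891e-07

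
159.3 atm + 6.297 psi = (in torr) 1.214e+05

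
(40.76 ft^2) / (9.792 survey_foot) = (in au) 8.481e-12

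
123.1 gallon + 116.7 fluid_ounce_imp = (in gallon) 124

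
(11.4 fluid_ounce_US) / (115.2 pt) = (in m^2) 0.008296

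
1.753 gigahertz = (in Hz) 1.753e+09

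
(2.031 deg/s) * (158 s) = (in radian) 5.601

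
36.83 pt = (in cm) 1.299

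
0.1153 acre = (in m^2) 466.6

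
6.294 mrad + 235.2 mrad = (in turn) 0.03843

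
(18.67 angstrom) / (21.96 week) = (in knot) 2.733e-16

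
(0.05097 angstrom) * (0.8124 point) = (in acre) 3.61e-19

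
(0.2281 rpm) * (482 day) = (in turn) 1.583e+05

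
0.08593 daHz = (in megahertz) 8.593e-07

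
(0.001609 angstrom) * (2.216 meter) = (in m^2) 3.566e-13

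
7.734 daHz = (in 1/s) 77.34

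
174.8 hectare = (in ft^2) 1.882e+07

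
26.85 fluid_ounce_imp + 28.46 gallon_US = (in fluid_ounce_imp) 3819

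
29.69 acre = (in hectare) 12.02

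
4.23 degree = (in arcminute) 253.8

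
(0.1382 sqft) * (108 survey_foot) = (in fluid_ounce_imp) 1.488e+04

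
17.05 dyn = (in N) 0.0001705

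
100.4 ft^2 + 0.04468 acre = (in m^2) 190.1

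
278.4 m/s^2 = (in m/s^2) 278.4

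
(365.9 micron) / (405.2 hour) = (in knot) 4.876e-10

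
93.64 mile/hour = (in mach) 0.1229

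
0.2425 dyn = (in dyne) 0.2425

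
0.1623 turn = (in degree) 58.43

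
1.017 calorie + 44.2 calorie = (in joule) 189.2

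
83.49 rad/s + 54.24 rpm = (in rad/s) 89.17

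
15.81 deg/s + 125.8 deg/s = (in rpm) 23.6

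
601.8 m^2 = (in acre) 0.1487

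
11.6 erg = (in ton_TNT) 2.772e-16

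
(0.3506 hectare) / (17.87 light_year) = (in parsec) 6.721e-31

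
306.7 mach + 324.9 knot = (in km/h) 3.766e+05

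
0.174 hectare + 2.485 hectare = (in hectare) 2.659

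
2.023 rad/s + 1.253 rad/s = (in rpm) 31.28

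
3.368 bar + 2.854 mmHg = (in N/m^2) 3.372e+05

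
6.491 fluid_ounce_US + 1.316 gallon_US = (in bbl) 0.03254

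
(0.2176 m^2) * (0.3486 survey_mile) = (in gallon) 3.225e+04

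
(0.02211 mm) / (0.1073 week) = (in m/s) 3.407e-10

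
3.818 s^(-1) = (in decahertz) 0.3818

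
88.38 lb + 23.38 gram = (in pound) 88.43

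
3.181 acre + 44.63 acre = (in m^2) 1.935e+05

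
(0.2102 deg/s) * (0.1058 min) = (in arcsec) 4804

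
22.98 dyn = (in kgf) 2.343e-05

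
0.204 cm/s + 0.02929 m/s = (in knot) 0.0609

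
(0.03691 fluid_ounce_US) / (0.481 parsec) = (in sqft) 7.916e-22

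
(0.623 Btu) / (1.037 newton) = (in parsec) 2.054e-14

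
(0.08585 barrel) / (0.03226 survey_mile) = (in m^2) 0.0002629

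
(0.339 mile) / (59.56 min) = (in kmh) 0.5496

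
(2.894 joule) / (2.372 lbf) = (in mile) 0.0001704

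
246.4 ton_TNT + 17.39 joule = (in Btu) 9.771e+08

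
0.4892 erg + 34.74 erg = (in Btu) 3.339e-09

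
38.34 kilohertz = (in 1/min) 2.3e+06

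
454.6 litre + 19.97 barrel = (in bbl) 22.83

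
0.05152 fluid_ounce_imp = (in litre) 0.001464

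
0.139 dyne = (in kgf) 1.417e-07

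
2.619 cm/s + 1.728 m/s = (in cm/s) 175.4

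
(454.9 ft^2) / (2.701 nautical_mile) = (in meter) 0.008449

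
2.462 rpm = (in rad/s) 0.2578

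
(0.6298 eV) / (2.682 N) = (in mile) 2.338e-23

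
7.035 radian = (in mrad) 7035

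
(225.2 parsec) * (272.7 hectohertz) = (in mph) 4.239e+23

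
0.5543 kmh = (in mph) 0.3444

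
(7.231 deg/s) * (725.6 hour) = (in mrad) 3.297e+08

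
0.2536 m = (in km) 0.0002536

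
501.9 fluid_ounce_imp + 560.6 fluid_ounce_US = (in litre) 30.84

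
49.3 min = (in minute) 49.3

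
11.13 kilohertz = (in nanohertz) 1.113e+13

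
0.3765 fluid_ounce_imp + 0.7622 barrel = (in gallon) 32.02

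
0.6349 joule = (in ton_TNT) 1.517e-10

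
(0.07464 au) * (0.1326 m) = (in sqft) 1.594e+10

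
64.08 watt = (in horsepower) 0.08593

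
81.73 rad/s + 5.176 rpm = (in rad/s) 82.27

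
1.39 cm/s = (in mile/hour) 0.03109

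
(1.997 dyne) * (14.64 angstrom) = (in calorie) 6.988e-15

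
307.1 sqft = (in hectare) 0.002853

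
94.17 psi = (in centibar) 649.3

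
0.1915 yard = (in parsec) 5.675e-18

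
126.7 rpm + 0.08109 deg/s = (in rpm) 126.7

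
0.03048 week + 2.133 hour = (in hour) 7.254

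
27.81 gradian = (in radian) 0.4368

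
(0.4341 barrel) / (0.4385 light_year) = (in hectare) 1.664e-21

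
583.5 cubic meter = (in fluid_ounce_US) 1.973e+07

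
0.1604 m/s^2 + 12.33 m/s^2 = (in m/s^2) 12.49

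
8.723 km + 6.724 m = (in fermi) 8.73e+18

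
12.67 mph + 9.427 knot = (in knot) 20.44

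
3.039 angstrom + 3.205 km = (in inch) 1.262e+05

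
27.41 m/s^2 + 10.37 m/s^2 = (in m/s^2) 37.78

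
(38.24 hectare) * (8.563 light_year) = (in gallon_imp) 6.814e+24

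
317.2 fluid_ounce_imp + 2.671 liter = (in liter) 11.68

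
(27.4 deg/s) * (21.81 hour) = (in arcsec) 7.745e+09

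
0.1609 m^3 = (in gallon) 42.51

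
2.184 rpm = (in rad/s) 0.2287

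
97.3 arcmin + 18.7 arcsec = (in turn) 0.004519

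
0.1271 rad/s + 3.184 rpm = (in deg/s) 26.39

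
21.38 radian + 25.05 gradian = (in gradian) 1386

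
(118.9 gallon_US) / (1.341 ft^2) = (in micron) 3.613e+06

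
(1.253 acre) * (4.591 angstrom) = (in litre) 0.002328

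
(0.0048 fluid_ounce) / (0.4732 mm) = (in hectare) 3e-08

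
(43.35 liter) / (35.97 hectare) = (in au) 8.056e-19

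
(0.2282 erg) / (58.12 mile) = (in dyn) 2.44e-08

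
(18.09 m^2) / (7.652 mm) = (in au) 1.58e-08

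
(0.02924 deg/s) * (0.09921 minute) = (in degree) 0.1741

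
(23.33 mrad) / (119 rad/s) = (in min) 3.268e-06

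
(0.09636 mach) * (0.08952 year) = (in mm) 9.263e+10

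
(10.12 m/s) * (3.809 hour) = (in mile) 86.23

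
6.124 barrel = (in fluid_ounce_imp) 3.427e+04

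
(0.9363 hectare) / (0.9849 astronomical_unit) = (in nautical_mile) 3.431e-11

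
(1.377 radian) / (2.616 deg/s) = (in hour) 0.008378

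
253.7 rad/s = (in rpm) 2423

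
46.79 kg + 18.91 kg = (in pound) 144.8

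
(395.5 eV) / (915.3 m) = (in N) 6.923e-20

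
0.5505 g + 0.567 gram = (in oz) 0.03942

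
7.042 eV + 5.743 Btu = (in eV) 3.782e+22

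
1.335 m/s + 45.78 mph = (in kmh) 78.48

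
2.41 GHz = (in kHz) 2.41e+06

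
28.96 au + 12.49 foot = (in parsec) 0.0001404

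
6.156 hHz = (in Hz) 615.6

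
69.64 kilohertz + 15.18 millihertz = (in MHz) 0.06964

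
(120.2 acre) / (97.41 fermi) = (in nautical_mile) 2.696e+15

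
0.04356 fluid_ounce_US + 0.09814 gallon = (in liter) 0.3728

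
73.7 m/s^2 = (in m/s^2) 73.7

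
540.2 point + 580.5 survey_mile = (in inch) 3.678e+07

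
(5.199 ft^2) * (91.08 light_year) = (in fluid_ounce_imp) 1.465e+22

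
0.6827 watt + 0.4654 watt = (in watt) 1.148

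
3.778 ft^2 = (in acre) 8.673e-05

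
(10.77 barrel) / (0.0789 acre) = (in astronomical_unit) 3.585e-14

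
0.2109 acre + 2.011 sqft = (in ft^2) 9189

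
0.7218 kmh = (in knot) 0.3897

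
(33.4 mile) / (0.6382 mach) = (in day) 0.002863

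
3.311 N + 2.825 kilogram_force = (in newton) 31.01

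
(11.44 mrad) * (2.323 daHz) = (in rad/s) 0.2658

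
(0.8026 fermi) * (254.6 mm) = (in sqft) 2.2e-15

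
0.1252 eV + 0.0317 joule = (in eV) 1.979e+17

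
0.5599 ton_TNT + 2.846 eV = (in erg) 2.343e+16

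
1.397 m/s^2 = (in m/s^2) 1.397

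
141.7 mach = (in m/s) 4.825e+04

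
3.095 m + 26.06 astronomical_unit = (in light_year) 0.0004121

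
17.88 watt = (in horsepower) 0.02398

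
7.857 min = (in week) 0.0007795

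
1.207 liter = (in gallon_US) 0.3189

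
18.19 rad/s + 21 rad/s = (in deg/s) 2245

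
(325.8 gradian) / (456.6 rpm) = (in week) 1.77e-07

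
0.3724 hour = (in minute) 22.34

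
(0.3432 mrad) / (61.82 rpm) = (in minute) 8.836e-07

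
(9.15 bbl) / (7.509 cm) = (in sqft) 208.5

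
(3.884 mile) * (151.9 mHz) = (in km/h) 3418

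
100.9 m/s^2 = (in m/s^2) 100.9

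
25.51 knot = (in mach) 0.03854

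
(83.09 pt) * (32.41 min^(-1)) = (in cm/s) 1.583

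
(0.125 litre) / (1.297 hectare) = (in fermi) 9.638e+06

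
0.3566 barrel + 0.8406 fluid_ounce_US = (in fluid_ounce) 1918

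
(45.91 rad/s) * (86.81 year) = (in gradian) 8.001e+12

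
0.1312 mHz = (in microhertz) 131.2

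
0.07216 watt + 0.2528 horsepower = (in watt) 188.6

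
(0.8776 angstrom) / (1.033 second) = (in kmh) 3.058e-10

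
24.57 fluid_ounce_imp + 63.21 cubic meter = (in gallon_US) 1.67e+04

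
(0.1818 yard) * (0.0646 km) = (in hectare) 0.001074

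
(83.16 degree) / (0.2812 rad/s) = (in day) 5.974e-05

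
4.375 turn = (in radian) 27.49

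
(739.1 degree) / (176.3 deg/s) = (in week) 6.932e-06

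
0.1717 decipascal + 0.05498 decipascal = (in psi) 3.288e-06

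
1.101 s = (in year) 3.491e-08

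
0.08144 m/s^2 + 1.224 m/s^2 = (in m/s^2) 1.305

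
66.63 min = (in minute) 66.63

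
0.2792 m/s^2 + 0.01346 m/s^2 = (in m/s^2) 0.2927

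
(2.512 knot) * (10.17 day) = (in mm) 1.136e+09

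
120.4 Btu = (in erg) 1.27e+12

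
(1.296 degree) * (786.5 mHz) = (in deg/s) 1.019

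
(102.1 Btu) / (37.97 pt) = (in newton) 8.042e+06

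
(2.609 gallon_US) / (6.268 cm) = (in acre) 3.894e-05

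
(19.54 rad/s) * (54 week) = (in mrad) 6.382e+11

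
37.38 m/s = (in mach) 0.1098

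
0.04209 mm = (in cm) 0.004209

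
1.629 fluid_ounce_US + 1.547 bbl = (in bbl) 1.547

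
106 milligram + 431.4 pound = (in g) 1.957e+05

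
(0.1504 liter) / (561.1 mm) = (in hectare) 2.68e-08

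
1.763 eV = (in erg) 2.825e-12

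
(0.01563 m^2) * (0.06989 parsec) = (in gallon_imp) 7.415e+15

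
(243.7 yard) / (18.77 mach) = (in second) 0.03487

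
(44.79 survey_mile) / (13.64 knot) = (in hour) 2.853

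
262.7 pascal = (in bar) 0.002627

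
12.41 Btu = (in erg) 1.309e+11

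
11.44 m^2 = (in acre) 0.002827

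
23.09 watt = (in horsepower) 0.03096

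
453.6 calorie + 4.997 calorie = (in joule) 1919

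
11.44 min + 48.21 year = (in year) 48.21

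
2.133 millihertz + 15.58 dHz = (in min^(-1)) 93.61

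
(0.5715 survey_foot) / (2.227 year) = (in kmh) 8.929e-09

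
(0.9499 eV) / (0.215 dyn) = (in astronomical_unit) 4.732e-25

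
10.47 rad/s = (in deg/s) 599.9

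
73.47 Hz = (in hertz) 73.47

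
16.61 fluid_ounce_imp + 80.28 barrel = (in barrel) 80.28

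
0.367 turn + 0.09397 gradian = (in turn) 0.3672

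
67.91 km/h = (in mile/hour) 42.2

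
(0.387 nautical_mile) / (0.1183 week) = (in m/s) 0.01002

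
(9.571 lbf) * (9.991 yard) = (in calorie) 92.96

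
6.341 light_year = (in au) 4.01e+05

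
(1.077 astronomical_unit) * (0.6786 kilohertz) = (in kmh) 3.936e+14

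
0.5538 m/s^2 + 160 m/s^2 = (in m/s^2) 160.6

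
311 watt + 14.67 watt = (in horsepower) 0.4367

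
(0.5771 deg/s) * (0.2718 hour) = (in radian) 9.856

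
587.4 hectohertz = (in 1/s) 5.874e+04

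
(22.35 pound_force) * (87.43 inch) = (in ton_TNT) 5.277e-08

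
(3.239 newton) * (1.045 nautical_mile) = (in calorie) 1498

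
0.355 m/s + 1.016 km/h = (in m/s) 0.6372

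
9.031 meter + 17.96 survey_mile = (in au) 1.933e-07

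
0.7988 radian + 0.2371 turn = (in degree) 131.1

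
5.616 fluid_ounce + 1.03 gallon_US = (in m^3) 0.004065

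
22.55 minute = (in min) 22.55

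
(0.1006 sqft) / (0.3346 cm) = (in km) 0.002793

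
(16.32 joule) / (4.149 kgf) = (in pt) 1137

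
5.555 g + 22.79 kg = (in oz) 804.1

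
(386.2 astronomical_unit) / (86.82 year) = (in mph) 4.72e+04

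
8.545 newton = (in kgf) 0.8713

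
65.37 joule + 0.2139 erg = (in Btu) 0.06196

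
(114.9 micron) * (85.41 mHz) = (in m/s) 9.814e-06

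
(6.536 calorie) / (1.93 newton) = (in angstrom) 1.417e+11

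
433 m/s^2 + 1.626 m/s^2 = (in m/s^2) 434.6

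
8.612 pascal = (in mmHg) 0.0646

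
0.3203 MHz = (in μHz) 3.203e+11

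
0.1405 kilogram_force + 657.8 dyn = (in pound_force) 0.3112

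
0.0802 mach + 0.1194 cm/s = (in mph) 61.09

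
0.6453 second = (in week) 1.067e-06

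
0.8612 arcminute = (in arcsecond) 51.67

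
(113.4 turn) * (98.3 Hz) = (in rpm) 6.688e+05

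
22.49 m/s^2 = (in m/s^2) 22.49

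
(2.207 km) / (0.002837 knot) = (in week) 2.5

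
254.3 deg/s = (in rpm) 42.38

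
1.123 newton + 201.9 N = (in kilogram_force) 20.7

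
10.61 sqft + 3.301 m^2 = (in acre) 0.001059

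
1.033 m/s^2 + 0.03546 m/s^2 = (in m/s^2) 1.068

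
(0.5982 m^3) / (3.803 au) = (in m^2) 1.051e-12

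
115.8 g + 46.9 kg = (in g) 4.702e+04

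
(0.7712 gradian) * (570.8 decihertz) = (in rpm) 6.603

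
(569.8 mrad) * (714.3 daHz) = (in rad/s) 4070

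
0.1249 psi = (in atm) 0.008499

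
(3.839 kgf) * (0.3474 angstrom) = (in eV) 8.163e+09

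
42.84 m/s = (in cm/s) 4284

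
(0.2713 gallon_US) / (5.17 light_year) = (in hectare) 2.1e-24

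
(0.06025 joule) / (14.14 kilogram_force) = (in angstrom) 4.345e+06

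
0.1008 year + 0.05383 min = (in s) 3.179e+06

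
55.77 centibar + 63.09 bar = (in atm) 62.82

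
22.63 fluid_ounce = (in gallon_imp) 0.1472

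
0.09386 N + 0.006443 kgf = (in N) 0.157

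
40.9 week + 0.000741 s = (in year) 0.7844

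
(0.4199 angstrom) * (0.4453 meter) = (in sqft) 2.013e-10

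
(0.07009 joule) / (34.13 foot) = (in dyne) 673.8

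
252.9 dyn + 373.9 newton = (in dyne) 3.739e+07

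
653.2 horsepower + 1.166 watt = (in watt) 4.871e+05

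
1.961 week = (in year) 0.03761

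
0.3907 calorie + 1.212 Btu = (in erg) 1.28e+10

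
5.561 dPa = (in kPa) 0.0005561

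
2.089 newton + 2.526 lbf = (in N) 13.33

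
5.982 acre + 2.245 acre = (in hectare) 3.329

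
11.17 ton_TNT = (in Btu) 4.43e+07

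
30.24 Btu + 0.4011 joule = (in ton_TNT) 7.626e-06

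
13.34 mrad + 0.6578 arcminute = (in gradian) 0.8614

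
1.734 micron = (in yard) 1.896e-06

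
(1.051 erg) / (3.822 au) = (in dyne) 1.838e-14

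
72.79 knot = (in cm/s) 3745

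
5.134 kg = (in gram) 5134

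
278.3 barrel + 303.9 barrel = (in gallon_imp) 2.036e+04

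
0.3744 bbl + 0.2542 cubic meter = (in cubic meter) 0.3137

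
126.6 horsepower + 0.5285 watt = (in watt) 9.441e+04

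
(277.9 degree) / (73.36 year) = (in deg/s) 1.201e-07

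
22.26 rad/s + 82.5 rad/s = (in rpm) 1000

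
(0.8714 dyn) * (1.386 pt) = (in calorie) 1.018e-09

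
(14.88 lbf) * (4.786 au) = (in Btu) 4.492e+10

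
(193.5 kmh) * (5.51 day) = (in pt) 7.253e+10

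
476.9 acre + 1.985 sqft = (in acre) 476.9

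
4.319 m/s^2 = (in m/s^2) 4.319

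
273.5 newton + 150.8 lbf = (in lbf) 212.3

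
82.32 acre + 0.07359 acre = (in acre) 82.39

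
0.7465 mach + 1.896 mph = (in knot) 495.7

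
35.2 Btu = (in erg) 3.714e+11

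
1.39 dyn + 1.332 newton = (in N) 1.332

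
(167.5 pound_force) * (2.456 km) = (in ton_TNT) 0.0004374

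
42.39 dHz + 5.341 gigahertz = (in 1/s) 5.341e+09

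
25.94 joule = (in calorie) 6.2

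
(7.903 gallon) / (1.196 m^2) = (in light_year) 2.644e-18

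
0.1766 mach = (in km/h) 216.5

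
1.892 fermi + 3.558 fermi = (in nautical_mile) 2.943e-18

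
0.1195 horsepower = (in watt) 89.11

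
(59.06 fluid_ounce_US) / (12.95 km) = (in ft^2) 1.452e-06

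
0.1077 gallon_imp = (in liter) 0.4896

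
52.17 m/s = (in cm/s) 5217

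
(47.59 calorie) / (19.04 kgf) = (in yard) 1.166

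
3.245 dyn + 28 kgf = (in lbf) 61.73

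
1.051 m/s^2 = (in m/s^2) 1.051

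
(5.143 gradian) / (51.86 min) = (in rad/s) 2.596e-05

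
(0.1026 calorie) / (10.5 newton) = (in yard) 0.04471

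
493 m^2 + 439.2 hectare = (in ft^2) 4.728e+07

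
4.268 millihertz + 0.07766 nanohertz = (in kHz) 4.268e-06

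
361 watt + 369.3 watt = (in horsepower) 0.9793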